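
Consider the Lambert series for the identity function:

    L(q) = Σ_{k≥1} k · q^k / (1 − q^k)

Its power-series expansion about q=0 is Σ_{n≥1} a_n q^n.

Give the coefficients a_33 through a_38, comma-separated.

48, 54, 48, 91, 38, 60

q^33  k|33↦f(k): 33:33 11:11 3:3 1:1  a_33=48
q^34  k|34↦f(k): 1:1 2:2 17:17 34:34  a_34=54
q^35  k|35↦f(k): 1:1 5:5 7:7 35:35  a_35=48
q^36  k|36↦f(k): 36:36 18:18 12:12 9:9 6:6 4:4 3:3 2:2 1:1  a_36=91
[q^37] f(1)=1,f(37)=37 ⇒ 38
d|38:{38,19,2,1}  Σf=38+19+2+1=60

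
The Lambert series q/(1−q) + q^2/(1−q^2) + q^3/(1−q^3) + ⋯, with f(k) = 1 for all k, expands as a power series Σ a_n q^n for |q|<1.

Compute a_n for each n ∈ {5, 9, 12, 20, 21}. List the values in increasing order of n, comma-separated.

2, 3, 6, 6, 4

n=5: 1·5 5·1  f→[1+1]=2
[q^9] f(1)=1,f(3)=1,f(9)=1 ⇒ 3
[q^12] f(12)=1,f(6)=1,f(4)=1,f(3)=1,f(2)=1,f(1)=1 ⇒ 6
q^20  k|20↦f(k): 20:1 10:1 5:1 4:1 2:1 1:1  a_20=6
d|21:{21,7,3,1}  Σf=1+1+1+1=4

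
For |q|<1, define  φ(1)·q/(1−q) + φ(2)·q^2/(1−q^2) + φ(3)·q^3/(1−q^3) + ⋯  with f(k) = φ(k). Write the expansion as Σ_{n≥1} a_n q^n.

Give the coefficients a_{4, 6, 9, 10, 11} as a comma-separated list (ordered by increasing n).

q^4  k|4↦φ(k): 1:1 2:1 4:2  a_4=4
d|6:{1,2,3,6}  Σφ=1+1+2+2=6
q^9  k|9↦φ(k): 9:6 3:2 1:1  a_9=9
[q^10] φ(10)=4,φ(5)=4,φ(2)=1,φ(1)=1 ⇒ 10
d|11:{11,1}  Σφ=10+1=11

4, 6, 9, 10, 11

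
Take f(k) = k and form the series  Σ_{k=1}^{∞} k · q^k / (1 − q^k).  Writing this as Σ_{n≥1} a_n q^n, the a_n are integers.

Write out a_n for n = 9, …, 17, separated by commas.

q^9  k|9↦f(k): 9:9 3:3 1:1  a_9=13
n=10: 10·1 5·2 2·5 1·10  f→[10+5+2+1]=18
d|11:{11,1}  Σf=11+1=12
q^12  k|12↦f(k): 1:1 2:2 3:3 4:4 6:6 12:12  a_12=28
q^13  k|13↦f(k): 1:1 13:13  a_13=14
n=14: 14·1 7·2 2·7 1·14  f→[14+7+2+1]=24
q^15  k|15↦f(k): 15:15 5:5 3:3 1:1  a_15=24
[q^16] f(16)=16,f(8)=8,f(4)=4,f(2)=2,f(1)=1 ⇒ 31
q^17  k|17↦f(k): 17:17 1:1  a_17=18

13, 18, 12, 28, 14, 24, 24, 31, 18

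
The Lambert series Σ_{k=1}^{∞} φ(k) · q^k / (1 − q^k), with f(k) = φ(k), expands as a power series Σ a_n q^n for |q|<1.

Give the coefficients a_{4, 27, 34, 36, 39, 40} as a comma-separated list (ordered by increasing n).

n=4: 1·4 2·2 4·1  φ→[1+1+2]=4
n=27: 27·1 9·3 3·9 1·27  φ→[18+6+2+1]=27
n=34: 1·34 2·17 17·2 34·1  φ→[1+1+16+16]=34
d|36:{1,2,3,4,6,9,12,18,36}  Σφ=1+1+2+2+2+6+4+6+12=36
q^39  k|39↦φ(k): 39:24 13:12 3:2 1:1  a_39=39
n=40: 1·40 2·20 4·10 5·8 8·5 10·4 20·2 40·1  φ→[1+1+2+4+4+4+8+16]=40

4, 27, 34, 36, 39, 40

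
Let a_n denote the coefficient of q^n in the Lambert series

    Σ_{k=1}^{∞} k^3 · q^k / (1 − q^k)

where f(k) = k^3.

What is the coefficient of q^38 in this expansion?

a_38 = 61740

q^38  k|38↦f(k): 1:1 2:8 19:6859 38:54872  a_38=61740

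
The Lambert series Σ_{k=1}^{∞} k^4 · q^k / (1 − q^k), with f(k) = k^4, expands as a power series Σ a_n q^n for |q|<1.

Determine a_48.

a_48 = 5732210

q^48  k|48↦f(k): 1:1 2:16 3:81 4:256 6:1296 8:4096 12:20736 16:65536 24:331776 48:5308416  a_48=5732210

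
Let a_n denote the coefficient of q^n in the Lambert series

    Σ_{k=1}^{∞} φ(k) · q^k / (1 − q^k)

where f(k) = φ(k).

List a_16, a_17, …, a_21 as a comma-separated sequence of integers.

q^16  k|16↦φ(k): 16:8 8:4 4:2 2:1 1:1  a_16=16
q^17  k|17↦φ(k): 17:16 1:1  a_17=17
d|18:{18,9,6,3,2,1}  Σφ=6+6+2+2+1+1=18
d|19:{1,19}  Σφ=1+18=19
n=20: 20·1 10·2 5·4 4·5 2·10 1·20  φ→[8+4+4+2+1+1]=20
[q^21] φ(21)=12,φ(7)=6,φ(3)=2,φ(1)=1 ⇒ 21

16, 17, 18, 19, 20, 21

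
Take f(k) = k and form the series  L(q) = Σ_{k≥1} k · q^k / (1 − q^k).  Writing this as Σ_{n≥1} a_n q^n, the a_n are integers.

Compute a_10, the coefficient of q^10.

a_10 = 18

d|10:{1,2,5,10}  Σf=1+2+5+10=18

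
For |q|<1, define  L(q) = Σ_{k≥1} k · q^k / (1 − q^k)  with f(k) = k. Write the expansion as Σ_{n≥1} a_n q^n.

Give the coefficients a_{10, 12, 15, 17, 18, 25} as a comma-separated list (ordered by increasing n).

18, 28, 24, 18, 39, 31

[q^10] f(1)=1,f(2)=2,f(5)=5,f(10)=10 ⇒ 18
d|12:{12,6,4,3,2,1}  Σf=12+6+4+3+2+1=28
d|15:{1,3,5,15}  Σf=1+3+5+15=24
[q^17] f(17)=17,f(1)=1 ⇒ 18
[q^18] f(18)=18,f(9)=9,f(6)=6,f(3)=3,f(2)=2,f(1)=1 ⇒ 39
[q^25] f(25)=25,f(5)=5,f(1)=1 ⇒ 31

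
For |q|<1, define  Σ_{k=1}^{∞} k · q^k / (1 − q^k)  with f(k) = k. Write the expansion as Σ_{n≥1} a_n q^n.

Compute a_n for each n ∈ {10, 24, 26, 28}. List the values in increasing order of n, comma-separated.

[q^10] f(10)=10,f(5)=5,f(2)=2,f(1)=1 ⇒ 18
q^24  k|24↦f(k): 1:1 2:2 3:3 4:4 6:6 8:8 12:12 24:24  a_24=60
d|26:{26,13,2,1}  Σf=26+13+2+1=42
n=28: 1·28 2·14 4·7 7·4 14·2 28·1  f→[1+2+4+7+14+28]=56

18, 60, 42, 56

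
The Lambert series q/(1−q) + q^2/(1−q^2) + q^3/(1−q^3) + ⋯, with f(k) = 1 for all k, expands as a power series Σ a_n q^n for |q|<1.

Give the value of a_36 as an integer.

a_36 = 9

n=36: 1·36 2·18 3·12 4·9 6·6 9·4 12·3 18·2 36·1  f→[1+1+1+1+1+1+1+1+1]=9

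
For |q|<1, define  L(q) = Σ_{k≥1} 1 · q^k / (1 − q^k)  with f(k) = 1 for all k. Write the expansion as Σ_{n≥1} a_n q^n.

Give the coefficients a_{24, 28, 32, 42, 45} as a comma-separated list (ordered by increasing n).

q^24  k|24↦f(k): 1:1 2:1 3:1 4:1 6:1 8:1 12:1 24:1  a_24=8
n=28: 1·28 2·14 4·7 7·4 14·2 28·1  f→[1+1+1+1+1+1]=6
d|32:{1,2,4,8,16,32}  Σf=1+1+1+1+1+1=6
d|42:{1,2,3,6,7,14,21,42}  Σf=1+1+1+1+1+1+1+1=8
q^45  k|45↦f(k): 45:1 15:1 9:1 5:1 3:1 1:1  a_45=6

8, 6, 6, 8, 6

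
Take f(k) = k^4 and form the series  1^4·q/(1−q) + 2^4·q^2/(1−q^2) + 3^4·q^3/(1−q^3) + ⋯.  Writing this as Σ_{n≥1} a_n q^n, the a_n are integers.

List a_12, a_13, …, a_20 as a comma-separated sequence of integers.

q^12  k|12↦f(k): 12:20736 6:1296 4:256 3:81 2:16 1:1  a_12=22386
q^13  k|13↦f(k): 13:28561 1:1  a_13=28562
n=14: 14·1 7·2 2·7 1·14  f→[38416+2401+16+1]=40834
[q^15] f(1)=1,f(3)=81,f(5)=625,f(15)=50625 ⇒ 51332
q^16  k|16↦f(k): 1:1 2:16 4:256 8:4096 16:65536  a_16=69905
[q^17] f(17)=83521,f(1)=1 ⇒ 83522
[q^18] f(18)=104976,f(9)=6561,f(6)=1296,f(3)=81,f(2)=16,f(1)=1 ⇒ 112931
[q^19] f(1)=1,f(19)=130321 ⇒ 130322
d|20:{1,2,4,5,10,20}  Σf=1+16+256+625+10000+160000=170898

22386, 28562, 40834, 51332, 69905, 83522, 112931, 130322, 170898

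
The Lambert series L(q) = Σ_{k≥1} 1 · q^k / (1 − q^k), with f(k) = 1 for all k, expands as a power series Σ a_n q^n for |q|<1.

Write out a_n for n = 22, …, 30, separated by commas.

q^22  k|22↦f(k): 22:1 11:1 2:1 1:1  a_22=4
d|23:{1,23}  Σf=1+1=2
[q^24] f(24)=1,f(12)=1,f(8)=1,f(6)=1,f(4)=1,f(3)=1,f(2)=1,f(1)=1 ⇒ 8
[q^25] f(1)=1,f(5)=1,f(25)=1 ⇒ 3
d|26:{1,2,13,26}  Σf=1+1+1+1=4
[q^27] f(1)=1,f(3)=1,f(9)=1,f(27)=1 ⇒ 4
n=28: 28·1 14·2 7·4 4·7 2·14 1·28  f→[1+1+1+1+1+1]=6
d|29:{29,1}  Σf=1+1=2
n=30: 30·1 15·2 10·3 6·5 5·6 3·10 2·15 1·30  f→[1+1+1+1+1+1+1+1]=8

4, 2, 8, 3, 4, 4, 6, 2, 8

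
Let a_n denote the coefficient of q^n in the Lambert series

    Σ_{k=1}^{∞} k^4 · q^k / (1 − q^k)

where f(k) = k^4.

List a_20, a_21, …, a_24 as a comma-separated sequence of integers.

170898, 196964, 248914, 279842, 358258

n=20: 1·20 2·10 4·5 5·4 10·2 20·1  f→[1+16+256+625+10000+160000]=170898
[q^21] f(21)=194481,f(7)=2401,f(3)=81,f(1)=1 ⇒ 196964
q^22  k|22↦f(k): 22:234256 11:14641 2:16 1:1  a_22=248914
[q^23] f(1)=1,f(23)=279841 ⇒ 279842
n=24: 1·24 2·12 3·8 4·6 6·4 8·3 12·2 24·1  f→[1+16+81+256+1296+4096+20736+331776]=358258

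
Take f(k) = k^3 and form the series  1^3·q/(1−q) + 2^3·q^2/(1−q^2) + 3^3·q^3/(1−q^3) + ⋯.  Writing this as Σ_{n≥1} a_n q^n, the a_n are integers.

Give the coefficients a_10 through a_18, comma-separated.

d|10:{10,5,2,1}  Σf=1000+125+8+1=1134
n=11: 1·11 11·1  f→[1+1331]=1332
q^12  k|12↦f(k): 12:1728 6:216 4:64 3:27 2:8 1:1  a_12=2044
d|13:{1,13}  Σf=1+2197=2198
n=14: 1·14 2·7 7·2 14·1  f→[1+8+343+2744]=3096
q^15  k|15↦f(k): 15:3375 5:125 3:27 1:1  a_15=3528
n=16: 1·16 2·8 4·4 8·2 16·1  f→[1+8+64+512+4096]=4681
q^17  k|17↦f(k): 17:4913 1:1  a_17=4914
d|18:{18,9,6,3,2,1}  Σf=5832+729+216+27+8+1=6813

1134, 1332, 2044, 2198, 3096, 3528, 4681, 4914, 6813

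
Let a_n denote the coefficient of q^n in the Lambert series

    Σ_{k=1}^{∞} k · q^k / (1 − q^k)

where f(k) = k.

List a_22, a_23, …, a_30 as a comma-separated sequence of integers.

36, 24, 60, 31, 42, 40, 56, 30, 72

d|22:{1,2,11,22}  Σf=1+2+11+22=36
q^23  k|23↦f(k): 1:1 23:23  a_23=24
[q^24] f(24)=24,f(12)=12,f(8)=8,f(6)=6,f(4)=4,f(3)=3,f(2)=2,f(1)=1 ⇒ 60
d|25:{1,5,25}  Σf=1+5+25=31
[q^26] f(26)=26,f(13)=13,f(2)=2,f(1)=1 ⇒ 42
d|27:{1,3,9,27}  Σf=1+3+9+27=40
q^28  k|28↦f(k): 1:1 2:2 4:4 7:7 14:14 28:28  a_28=56
d|29:{29,1}  Σf=29+1=30
[q^30] f(1)=1,f(2)=2,f(3)=3,f(5)=5,f(6)=6,f(10)=10,f(15)=15,f(30)=30 ⇒ 72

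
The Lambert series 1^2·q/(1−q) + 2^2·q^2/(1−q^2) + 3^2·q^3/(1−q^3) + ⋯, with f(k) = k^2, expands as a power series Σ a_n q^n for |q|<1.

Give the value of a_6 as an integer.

a_6 = 50

[q^6] f(1)=1,f(2)=4,f(3)=9,f(6)=36 ⇒ 50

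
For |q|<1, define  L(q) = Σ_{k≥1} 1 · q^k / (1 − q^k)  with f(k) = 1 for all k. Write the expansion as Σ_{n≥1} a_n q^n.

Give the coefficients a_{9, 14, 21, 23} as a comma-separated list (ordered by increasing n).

3, 4, 4, 2

n=9: 9·1 3·3 1·9  f→[1+1+1]=3
n=14: 1·14 2·7 7·2 14·1  f→[1+1+1+1]=4
[q^21] f(21)=1,f(7)=1,f(3)=1,f(1)=1 ⇒ 4
n=23: 1·23 23·1  f→[1+1]=2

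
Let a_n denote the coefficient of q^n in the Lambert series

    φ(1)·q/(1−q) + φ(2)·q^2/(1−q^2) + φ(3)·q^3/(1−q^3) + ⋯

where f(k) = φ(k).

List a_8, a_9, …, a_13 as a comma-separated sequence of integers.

d|8:{8,4,2,1}  Σφ=4+2+1+1=8
q^9  k|9↦φ(k): 9:6 3:2 1:1  a_9=9
d|10:{1,2,5,10}  Σφ=1+1+4+4=10
q^11  k|11↦φ(k): 11:10 1:1  a_11=11
q^12  k|12↦φ(k): 12:4 6:2 4:2 3:2 2:1 1:1  a_12=12
q^13  k|13↦φ(k): 1:1 13:12  a_13=13

8, 9, 10, 11, 12, 13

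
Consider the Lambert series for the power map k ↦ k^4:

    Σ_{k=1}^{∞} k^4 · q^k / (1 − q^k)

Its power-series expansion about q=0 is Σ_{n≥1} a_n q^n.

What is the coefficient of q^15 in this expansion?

d|15:{15,5,3,1}  Σf=50625+625+81+1=51332

a_15 = 51332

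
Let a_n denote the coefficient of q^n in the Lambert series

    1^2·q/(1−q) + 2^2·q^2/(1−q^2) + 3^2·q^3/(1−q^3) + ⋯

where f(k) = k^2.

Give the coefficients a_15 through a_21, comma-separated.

260, 341, 290, 455, 362, 546, 500

[q^15] f(15)=225,f(5)=25,f(3)=9,f(1)=1 ⇒ 260
d|16:{1,2,4,8,16}  Σf=1+4+16+64+256=341
q^17  k|17↦f(k): 17:289 1:1  a_17=290
q^18  k|18↦f(k): 18:324 9:81 6:36 3:9 2:4 1:1  a_18=455
n=19: 19·1 1·19  f→[361+1]=362
q^20  k|20↦f(k): 1:1 2:4 4:16 5:25 10:100 20:400  a_20=546
[q^21] f(21)=441,f(7)=49,f(3)=9,f(1)=1 ⇒ 500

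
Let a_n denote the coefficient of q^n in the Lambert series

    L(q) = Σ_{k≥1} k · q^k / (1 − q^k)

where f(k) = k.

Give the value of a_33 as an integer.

a_33 = 48

[q^33] f(33)=33,f(11)=11,f(3)=3,f(1)=1 ⇒ 48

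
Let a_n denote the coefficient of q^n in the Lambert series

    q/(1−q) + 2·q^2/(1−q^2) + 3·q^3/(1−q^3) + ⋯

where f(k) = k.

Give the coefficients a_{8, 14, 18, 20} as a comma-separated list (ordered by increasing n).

n=8: 8·1 4·2 2·4 1·8  f→[8+4+2+1]=15
[q^14] f(14)=14,f(7)=7,f(2)=2,f(1)=1 ⇒ 24
d|18:{18,9,6,3,2,1}  Σf=18+9+6+3+2+1=39
d|20:{20,10,5,4,2,1}  Σf=20+10+5+4+2+1=42

15, 24, 39, 42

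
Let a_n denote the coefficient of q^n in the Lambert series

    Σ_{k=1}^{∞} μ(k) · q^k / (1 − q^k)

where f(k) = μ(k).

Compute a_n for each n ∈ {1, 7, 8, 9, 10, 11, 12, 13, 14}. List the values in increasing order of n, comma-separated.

[q^1] μ(1)=1 ⇒ 1
n=7: 1·7 7·1  μ→[1+(-1)]=0
[q^8] μ(8)=0,μ(4)=0,μ(2)=-1,μ(1)=1 ⇒ 0
[q^9] μ(9)=0,μ(3)=-1,μ(1)=1 ⇒ 0
[q^10] μ(10)=1,μ(5)=-1,μ(2)=-1,μ(1)=1 ⇒ 0
n=11: 1·11 11·1  μ→[1+(-1)]=0
q^12  k|12↦μ(k): 12:0 6:1 4:0 3:-1 2:-1 1:1  a_12=0
d|13:{1,13}  Σμ=1+(-1)=0
q^14  k|14↦μ(k): 1:1 2:-1 7:-1 14:1  a_14=0

1, 0, 0, 0, 0, 0, 0, 0, 0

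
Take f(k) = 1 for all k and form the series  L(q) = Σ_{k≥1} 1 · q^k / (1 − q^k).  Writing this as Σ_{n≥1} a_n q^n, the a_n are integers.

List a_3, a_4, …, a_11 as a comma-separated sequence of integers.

2, 3, 2, 4, 2, 4, 3, 4, 2

q^3  k|3↦f(k): 1:1 3:1  a_3=2
n=4: 4·1 2·2 1·4  f→[1+1+1]=3
[q^5] f(5)=1,f(1)=1 ⇒ 2
q^6  k|6↦f(k): 6:1 3:1 2:1 1:1  a_6=4
n=7: 1·7 7·1  f→[1+1]=2
[q^8] f(8)=1,f(4)=1,f(2)=1,f(1)=1 ⇒ 4
d|9:{9,3,1}  Σf=1+1+1=3
q^10  k|10↦f(k): 10:1 5:1 2:1 1:1  a_10=4
n=11: 1·11 11·1  f→[1+1]=2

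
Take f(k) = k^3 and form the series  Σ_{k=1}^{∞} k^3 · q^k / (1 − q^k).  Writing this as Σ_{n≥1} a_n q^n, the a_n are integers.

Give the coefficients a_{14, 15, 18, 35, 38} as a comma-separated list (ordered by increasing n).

[q^14] f(1)=1,f(2)=8,f(7)=343,f(14)=2744 ⇒ 3096
n=15: 1·15 3·5 5·3 15·1  f→[1+27+125+3375]=3528
n=18: 1·18 2·9 3·6 6·3 9·2 18·1  f→[1+8+27+216+729+5832]=6813
d|35:{1,5,7,35}  Σf=1+125+343+42875=43344
d|38:{1,2,19,38}  Σf=1+8+6859+54872=61740

3096, 3528, 6813, 43344, 61740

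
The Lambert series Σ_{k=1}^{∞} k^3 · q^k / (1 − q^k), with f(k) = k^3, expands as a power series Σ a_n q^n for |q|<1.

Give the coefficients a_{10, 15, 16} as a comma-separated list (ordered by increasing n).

1134, 3528, 4681

n=10: 1·10 2·5 5·2 10·1  f→[1+8+125+1000]=1134
[q^15] f(15)=3375,f(5)=125,f(3)=27,f(1)=1 ⇒ 3528
[q^16] f(1)=1,f(2)=8,f(4)=64,f(8)=512,f(16)=4096 ⇒ 4681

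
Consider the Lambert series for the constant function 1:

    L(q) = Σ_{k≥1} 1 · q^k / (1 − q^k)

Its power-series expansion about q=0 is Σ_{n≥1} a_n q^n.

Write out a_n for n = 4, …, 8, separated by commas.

[q^4] f(1)=1,f(2)=1,f(4)=1 ⇒ 3
d|5:{5,1}  Σf=1+1=2
[q^6] f(6)=1,f(3)=1,f(2)=1,f(1)=1 ⇒ 4
d|7:{7,1}  Σf=1+1=2
n=8: 1·8 2·4 4·2 8·1  f→[1+1+1+1]=4

3, 2, 4, 2, 4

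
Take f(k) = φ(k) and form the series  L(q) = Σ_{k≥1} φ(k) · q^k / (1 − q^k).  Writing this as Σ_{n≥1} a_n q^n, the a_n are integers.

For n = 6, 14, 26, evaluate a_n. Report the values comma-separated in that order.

d|6:{6,3,2,1}  Σφ=2+2+1+1=6
[q^14] φ(14)=6,φ(7)=6,φ(2)=1,φ(1)=1 ⇒ 14
q^26  k|26↦φ(k): 1:1 2:1 13:12 26:12  a_26=26

6, 14, 26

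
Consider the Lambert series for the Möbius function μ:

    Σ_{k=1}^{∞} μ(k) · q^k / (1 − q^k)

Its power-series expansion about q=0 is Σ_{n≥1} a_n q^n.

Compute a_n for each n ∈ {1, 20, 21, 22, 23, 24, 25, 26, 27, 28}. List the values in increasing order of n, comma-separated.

[q^1] μ(1)=1 ⇒ 1
n=20: 20·1 10·2 5·4 4·5 2·10 1·20  μ→[0+1+(-1)+0+(-1)+1]=0
q^21  k|21↦μ(k): 21:1 7:-1 3:-1 1:1  a_21=0
d|22:{22,11,2,1}  Σμ=1+(-1)+(-1)+1=0
[q^23] μ(1)=1,μ(23)=-1 ⇒ 0
q^24  k|24↦μ(k): 1:1 2:-1 3:-1 4:0 6:1 8:0 12:0 24:0  a_24=0
d|25:{25,5,1}  Σμ=0+(-1)+1=0
[q^26] μ(1)=1,μ(2)=-1,μ(13)=-1,μ(26)=1 ⇒ 0
d|27:{27,9,3,1}  Σμ=0+0+(-1)+1=0
d|28:{28,14,7,4,2,1}  Σμ=0+1+(-1)+0+(-1)+1=0

1, 0, 0, 0, 0, 0, 0, 0, 0, 0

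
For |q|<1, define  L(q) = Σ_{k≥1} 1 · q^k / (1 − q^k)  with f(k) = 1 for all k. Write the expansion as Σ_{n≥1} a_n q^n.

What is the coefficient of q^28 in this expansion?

a_28 = 6

[q^28] f(1)=1,f(2)=1,f(4)=1,f(7)=1,f(14)=1,f(28)=1 ⇒ 6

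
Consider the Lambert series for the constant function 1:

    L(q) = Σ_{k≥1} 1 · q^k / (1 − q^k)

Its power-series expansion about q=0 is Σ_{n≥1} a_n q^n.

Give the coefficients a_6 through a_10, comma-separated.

q^6  k|6↦f(k): 6:1 3:1 2:1 1:1  a_6=4
d|7:{7,1}  Σf=1+1=2
d|8:{8,4,2,1}  Σf=1+1+1+1=4
n=9: 1·9 3·3 9·1  f→[1+1+1]=3
d|10:{10,5,2,1}  Σf=1+1+1+1=4

4, 2, 4, 3, 4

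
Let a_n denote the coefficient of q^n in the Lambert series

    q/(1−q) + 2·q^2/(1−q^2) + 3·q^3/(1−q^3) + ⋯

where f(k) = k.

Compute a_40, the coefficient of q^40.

a_40 = 90

q^40  k|40↦f(k): 1:1 2:2 4:4 5:5 8:8 10:10 20:20 40:40  a_40=90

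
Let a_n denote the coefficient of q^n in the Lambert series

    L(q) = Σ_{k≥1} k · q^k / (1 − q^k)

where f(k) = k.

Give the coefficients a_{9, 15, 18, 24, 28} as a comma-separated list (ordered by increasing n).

13, 24, 39, 60, 56

d|9:{9,3,1}  Σf=9+3+1=13
n=15: 1·15 3·5 5·3 15·1  f→[1+3+5+15]=24
n=18: 1·18 2·9 3·6 6·3 9·2 18·1  f→[1+2+3+6+9+18]=39
[q^24] f(24)=24,f(12)=12,f(8)=8,f(6)=6,f(4)=4,f(3)=3,f(2)=2,f(1)=1 ⇒ 60
d|28:{28,14,7,4,2,1}  Σf=28+14+7+4+2+1=56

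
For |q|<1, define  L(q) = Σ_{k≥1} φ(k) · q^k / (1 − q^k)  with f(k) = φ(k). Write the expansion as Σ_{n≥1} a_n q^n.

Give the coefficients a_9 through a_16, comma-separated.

n=9: 9·1 3·3 1·9  φ→[6+2+1]=9
n=10: 10·1 5·2 2·5 1·10  φ→[4+4+1+1]=10
d|11:{11,1}  Σφ=10+1=11
[q^12] φ(1)=1,φ(2)=1,φ(3)=2,φ(4)=2,φ(6)=2,φ(12)=4 ⇒ 12
[q^13] φ(1)=1,φ(13)=12 ⇒ 13
q^14  k|14↦φ(k): 14:6 7:6 2:1 1:1  a_14=14
[q^15] φ(1)=1,φ(3)=2,φ(5)=4,φ(15)=8 ⇒ 15
n=16: 16·1 8·2 4·4 2·8 1·16  φ→[8+4+2+1+1]=16

9, 10, 11, 12, 13, 14, 15, 16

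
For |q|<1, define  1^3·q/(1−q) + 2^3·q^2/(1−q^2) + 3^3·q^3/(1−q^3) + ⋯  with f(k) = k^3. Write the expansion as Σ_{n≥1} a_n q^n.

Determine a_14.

[q^14] f(1)=1,f(2)=8,f(7)=343,f(14)=2744 ⇒ 3096

a_14 = 3096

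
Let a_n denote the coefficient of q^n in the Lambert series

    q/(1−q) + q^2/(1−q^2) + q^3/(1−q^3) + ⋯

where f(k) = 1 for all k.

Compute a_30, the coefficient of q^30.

a_30 = 8

d|30:{1,2,3,5,6,10,15,30}  Σf=1+1+1+1+1+1+1+1=8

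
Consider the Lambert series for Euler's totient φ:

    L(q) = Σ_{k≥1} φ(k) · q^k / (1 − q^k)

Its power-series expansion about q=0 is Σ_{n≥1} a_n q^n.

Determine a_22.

d|22:{22,11,2,1}  Σφ=10+10+1+1=22

a_22 = 22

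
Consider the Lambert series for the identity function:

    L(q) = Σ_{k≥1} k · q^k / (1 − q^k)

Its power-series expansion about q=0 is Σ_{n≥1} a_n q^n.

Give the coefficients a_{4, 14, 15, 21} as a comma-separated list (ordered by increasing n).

q^4  k|4↦f(k): 4:4 2:2 1:1  a_4=7
[q^14] f(14)=14,f(7)=7,f(2)=2,f(1)=1 ⇒ 24
d|15:{15,5,3,1}  Σf=15+5+3+1=24
q^21  k|21↦f(k): 21:21 7:7 3:3 1:1  a_21=32

7, 24, 24, 32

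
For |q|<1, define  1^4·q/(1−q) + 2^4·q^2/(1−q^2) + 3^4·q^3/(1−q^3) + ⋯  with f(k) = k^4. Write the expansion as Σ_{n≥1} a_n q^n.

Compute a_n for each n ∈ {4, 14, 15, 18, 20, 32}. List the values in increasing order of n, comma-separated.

273, 40834, 51332, 112931, 170898, 1118481

[q^4] f(4)=256,f(2)=16,f(1)=1 ⇒ 273
[q^14] f(1)=1,f(2)=16,f(7)=2401,f(14)=38416 ⇒ 40834
[q^15] f(1)=1,f(3)=81,f(5)=625,f(15)=50625 ⇒ 51332
q^18  k|18↦f(k): 1:1 2:16 3:81 6:1296 9:6561 18:104976  a_18=112931
d|20:{1,2,4,5,10,20}  Σf=1+16+256+625+10000+160000=170898
n=32: 1·32 2·16 4·8 8·4 16·2 32·1  f→[1+16+256+4096+65536+1048576]=1118481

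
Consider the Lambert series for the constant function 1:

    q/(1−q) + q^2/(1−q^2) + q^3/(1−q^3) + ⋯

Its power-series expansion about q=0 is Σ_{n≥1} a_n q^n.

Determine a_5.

q^5  k|5↦f(k): 1:1 5:1  a_5=2

a_5 = 2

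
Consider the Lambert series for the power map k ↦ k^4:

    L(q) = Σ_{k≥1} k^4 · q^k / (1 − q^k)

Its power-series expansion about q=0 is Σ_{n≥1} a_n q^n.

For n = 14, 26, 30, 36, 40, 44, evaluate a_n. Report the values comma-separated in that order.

40834, 485554, 872644, 1813539, 2734994, 3997266

n=14: 1·14 2·7 7·2 14·1  f→[1+16+2401+38416]=40834
d|26:{1,2,13,26}  Σf=1+16+28561+456976=485554
n=30: 1·30 2·15 3·10 5·6 6·5 10·3 15·2 30·1  f→[1+16+81+625+1296+10000+50625+810000]=872644
[q^36] f(36)=1679616,f(18)=104976,f(12)=20736,f(9)=6561,f(6)=1296,f(4)=256,f(3)=81,f(2)=16,f(1)=1 ⇒ 1813539
q^40  k|40↦f(k): 1:1 2:16 4:256 5:625 8:4096 10:10000 20:160000 40:2560000  a_40=2734994
n=44: 44·1 22·2 11·4 4·11 2·22 1·44  f→[3748096+234256+14641+256+16+1]=3997266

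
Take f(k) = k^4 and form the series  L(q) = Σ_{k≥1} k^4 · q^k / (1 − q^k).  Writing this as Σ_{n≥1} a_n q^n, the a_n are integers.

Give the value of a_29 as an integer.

a_29 = 707282

n=29: 29·1 1·29  f→[707281+1]=707282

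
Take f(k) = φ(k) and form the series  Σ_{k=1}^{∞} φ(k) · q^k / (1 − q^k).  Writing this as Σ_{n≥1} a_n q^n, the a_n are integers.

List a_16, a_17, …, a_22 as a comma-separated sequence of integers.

n=16: 1·16 2·8 4·4 8·2 16·1  φ→[1+1+2+4+8]=16
d|17:{17,1}  Σφ=16+1=17
[q^18] φ(18)=6,φ(9)=6,φ(6)=2,φ(3)=2,φ(2)=1,φ(1)=1 ⇒ 18
n=19: 19·1 1·19  φ→[18+1]=19
n=20: 1·20 2·10 4·5 5·4 10·2 20·1  φ→[1+1+2+4+4+8]=20
[q^21] φ(1)=1,φ(3)=2,φ(7)=6,φ(21)=12 ⇒ 21
n=22: 22·1 11·2 2·11 1·22  φ→[10+10+1+1]=22

16, 17, 18, 19, 20, 21, 22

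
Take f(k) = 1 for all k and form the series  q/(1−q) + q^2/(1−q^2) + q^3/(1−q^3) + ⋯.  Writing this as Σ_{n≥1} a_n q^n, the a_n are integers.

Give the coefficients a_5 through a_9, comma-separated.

2, 4, 2, 4, 3

q^5  k|5↦f(k): 5:1 1:1  a_5=2
n=6: 1·6 2·3 3·2 6·1  f→[1+1+1+1]=4
n=7: 1·7 7·1  f→[1+1]=2
q^8  k|8↦f(k): 8:1 4:1 2:1 1:1  a_8=4
n=9: 1·9 3·3 9·1  f→[1+1+1]=3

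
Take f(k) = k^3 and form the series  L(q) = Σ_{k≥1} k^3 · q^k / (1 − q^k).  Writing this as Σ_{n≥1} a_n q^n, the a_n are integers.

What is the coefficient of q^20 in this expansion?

a_20 = 9198

q^20  k|20↦f(k): 20:8000 10:1000 5:125 4:64 2:8 1:1  a_20=9198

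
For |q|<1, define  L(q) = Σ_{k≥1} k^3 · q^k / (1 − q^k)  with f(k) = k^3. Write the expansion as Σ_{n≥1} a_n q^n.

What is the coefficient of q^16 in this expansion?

a_16 = 4681

d|16:{16,8,4,2,1}  Σf=4096+512+64+8+1=4681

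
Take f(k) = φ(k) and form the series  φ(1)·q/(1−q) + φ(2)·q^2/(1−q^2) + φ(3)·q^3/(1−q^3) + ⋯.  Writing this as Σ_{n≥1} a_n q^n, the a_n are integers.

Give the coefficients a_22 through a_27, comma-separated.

q^22  k|22↦φ(k): 22:10 11:10 2:1 1:1  a_22=22
d|23:{23,1}  Σφ=22+1=23
d|24:{24,12,8,6,4,3,2,1}  Σφ=8+4+4+2+2+2+1+1=24
q^25  k|25↦φ(k): 1:1 5:4 25:20  a_25=25
n=26: 1·26 2·13 13·2 26·1  φ→[1+1+12+12]=26
q^27  k|27↦φ(k): 1:1 3:2 9:6 27:18  a_27=27

22, 23, 24, 25, 26, 27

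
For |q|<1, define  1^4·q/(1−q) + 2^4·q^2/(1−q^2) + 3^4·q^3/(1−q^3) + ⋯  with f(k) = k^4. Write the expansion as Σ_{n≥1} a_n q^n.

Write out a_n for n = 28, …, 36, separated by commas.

655746, 707282, 872644, 923522, 1118481, 1200644, 1419874, 1503652, 1813539

n=28: 1·28 2·14 4·7 7·4 14·2 28·1  f→[1+16+256+2401+38416+614656]=655746
q^29  k|29↦f(k): 29:707281 1:1  a_29=707282
d|30:{30,15,10,6,5,3,2,1}  Σf=810000+50625+10000+1296+625+81+16+1=872644
d|31:{31,1}  Σf=923521+1=923522
[q^32] f(32)=1048576,f(16)=65536,f(8)=4096,f(4)=256,f(2)=16,f(1)=1 ⇒ 1118481
[q^33] f(33)=1185921,f(11)=14641,f(3)=81,f(1)=1 ⇒ 1200644
d|34:{1,2,17,34}  Σf=1+16+83521+1336336=1419874
d|35:{1,5,7,35}  Σf=1+625+2401+1500625=1503652
[q^36] f(1)=1,f(2)=16,f(3)=81,f(4)=256,f(6)=1296,f(9)=6561,f(12)=20736,f(18)=104976,f(36)=1679616 ⇒ 1813539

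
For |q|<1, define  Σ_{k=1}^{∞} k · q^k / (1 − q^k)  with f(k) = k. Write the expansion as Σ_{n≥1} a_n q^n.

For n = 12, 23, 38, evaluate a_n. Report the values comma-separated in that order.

28, 24, 60

[q^12] f(1)=1,f(2)=2,f(3)=3,f(4)=4,f(6)=6,f(12)=12 ⇒ 28
d|23:{1,23}  Σf=1+23=24
n=38: 38·1 19·2 2·19 1·38  f→[38+19+2+1]=60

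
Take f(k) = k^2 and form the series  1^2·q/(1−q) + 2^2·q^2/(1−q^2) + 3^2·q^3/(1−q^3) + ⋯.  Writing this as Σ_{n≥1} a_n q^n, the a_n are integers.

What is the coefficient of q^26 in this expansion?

q^26  k|26↦f(k): 1:1 2:4 13:169 26:676  a_26=850

a_26 = 850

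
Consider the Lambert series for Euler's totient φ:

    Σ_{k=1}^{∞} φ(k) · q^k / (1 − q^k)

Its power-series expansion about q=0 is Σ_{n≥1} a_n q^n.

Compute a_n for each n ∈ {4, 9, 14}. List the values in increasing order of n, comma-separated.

[q^4] φ(1)=1,φ(2)=1,φ(4)=2 ⇒ 4
[q^9] φ(1)=1,φ(3)=2,φ(9)=6 ⇒ 9
q^14  k|14↦φ(k): 14:6 7:6 2:1 1:1  a_14=14

4, 9, 14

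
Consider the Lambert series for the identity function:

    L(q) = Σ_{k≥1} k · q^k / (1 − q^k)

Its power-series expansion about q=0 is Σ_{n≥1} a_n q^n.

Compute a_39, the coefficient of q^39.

a_39 = 56

[q^39] f(39)=39,f(13)=13,f(3)=3,f(1)=1 ⇒ 56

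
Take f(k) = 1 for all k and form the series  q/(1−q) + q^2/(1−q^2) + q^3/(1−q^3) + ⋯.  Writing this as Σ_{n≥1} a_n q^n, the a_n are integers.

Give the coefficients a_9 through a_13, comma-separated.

[q^9] f(1)=1,f(3)=1,f(9)=1 ⇒ 3
q^10  k|10↦f(k): 1:1 2:1 5:1 10:1  a_10=4
q^11  k|11↦f(k): 11:1 1:1  a_11=2
d|12:{12,6,4,3,2,1}  Σf=1+1+1+1+1+1=6
n=13: 13·1 1·13  f→[1+1]=2

3, 4, 2, 6, 2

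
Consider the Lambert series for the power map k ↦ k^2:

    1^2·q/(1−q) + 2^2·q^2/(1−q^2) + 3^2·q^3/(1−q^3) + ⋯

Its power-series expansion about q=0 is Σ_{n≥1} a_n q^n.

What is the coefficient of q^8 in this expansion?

a_8 = 85

d|8:{1,2,4,8}  Σf=1+4+16+64=85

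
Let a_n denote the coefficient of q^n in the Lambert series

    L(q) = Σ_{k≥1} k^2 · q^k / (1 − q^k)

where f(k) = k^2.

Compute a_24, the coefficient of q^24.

a_24 = 850

d|24:{1,2,3,4,6,8,12,24}  Σf=1+4+9+16+36+64+144+576=850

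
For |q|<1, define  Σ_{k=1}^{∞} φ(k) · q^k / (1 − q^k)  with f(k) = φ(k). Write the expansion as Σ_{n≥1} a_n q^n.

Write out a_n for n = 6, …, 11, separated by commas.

q^6  k|6↦φ(k): 1:1 2:1 3:2 6:2  a_6=6
q^7  k|7↦φ(k): 1:1 7:6  a_7=7
q^8  k|8↦φ(k): 8:4 4:2 2:1 1:1  a_8=8
n=9: 9·1 3·3 1·9  φ→[6+2+1]=9
n=10: 1·10 2·5 5·2 10·1  φ→[1+1+4+4]=10
d|11:{11,1}  Σφ=10+1=11

6, 7, 8, 9, 10, 11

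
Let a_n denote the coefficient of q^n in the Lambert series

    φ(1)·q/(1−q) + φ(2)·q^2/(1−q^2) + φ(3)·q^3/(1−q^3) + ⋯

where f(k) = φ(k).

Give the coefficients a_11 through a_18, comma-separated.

q^11  k|11↦φ(k): 1:1 11:10  a_11=11
[q^12] φ(12)=4,φ(6)=2,φ(4)=2,φ(3)=2,φ(2)=1,φ(1)=1 ⇒ 12
n=13: 1·13 13·1  φ→[1+12]=13
[q^14] φ(1)=1,φ(2)=1,φ(7)=6,φ(14)=6 ⇒ 14
[q^15] φ(1)=1,φ(3)=2,φ(5)=4,φ(15)=8 ⇒ 15
n=16: 16·1 8·2 4·4 2·8 1·16  φ→[8+4+2+1+1]=16
q^17  k|17↦φ(k): 1:1 17:16  a_17=17
n=18: 1·18 2·9 3·6 6·3 9·2 18·1  φ→[1+1+2+2+6+6]=18

11, 12, 13, 14, 15, 16, 17, 18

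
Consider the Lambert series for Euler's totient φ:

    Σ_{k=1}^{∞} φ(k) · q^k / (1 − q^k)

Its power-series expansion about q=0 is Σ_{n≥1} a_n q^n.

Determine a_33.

q^33  k|33↦φ(k): 1:1 3:2 11:10 33:20  a_33=33

a_33 = 33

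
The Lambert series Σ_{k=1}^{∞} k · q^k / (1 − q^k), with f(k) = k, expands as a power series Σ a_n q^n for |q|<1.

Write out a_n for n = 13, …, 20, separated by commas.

d|13:{13,1}  Σf=13+1=14
d|14:{14,7,2,1}  Σf=14+7+2+1=24
d|15:{15,5,3,1}  Σf=15+5+3+1=24
[q^16] f(16)=16,f(8)=8,f(4)=4,f(2)=2,f(1)=1 ⇒ 31
n=17: 17·1 1·17  f→[17+1]=18
q^18  k|18↦f(k): 18:18 9:9 6:6 3:3 2:2 1:1  a_18=39
[q^19] f(19)=19,f(1)=1 ⇒ 20
n=20: 1·20 2·10 4·5 5·4 10·2 20·1  f→[1+2+4+5+10+20]=42

14, 24, 24, 31, 18, 39, 20, 42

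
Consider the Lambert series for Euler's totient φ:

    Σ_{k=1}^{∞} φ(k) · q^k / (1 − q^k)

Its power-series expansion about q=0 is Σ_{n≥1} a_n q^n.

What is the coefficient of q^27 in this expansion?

n=27: 1·27 3·9 9·3 27·1  φ→[1+2+6+18]=27

a_27 = 27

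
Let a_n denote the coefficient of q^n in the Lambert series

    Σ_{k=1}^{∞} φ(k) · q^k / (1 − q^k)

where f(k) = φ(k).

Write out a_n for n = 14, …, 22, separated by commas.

q^14  k|14↦φ(k): 1:1 2:1 7:6 14:6  a_14=14
q^15  k|15↦φ(k): 1:1 3:2 5:4 15:8  a_15=15
d|16:{1,2,4,8,16}  Σφ=1+1+2+4+8=16
d|17:{17,1}  Σφ=16+1=17
n=18: 18·1 9·2 6·3 3·6 2·9 1·18  φ→[6+6+2+2+1+1]=18
d|19:{1,19}  Σφ=1+18=19
n=20: 20·1 10·2 5·4 4·5 2·10 1·20  φ→[8+4+4+2+1+1]=20
d|21:{21,7,3,1}  Σφ=12+6+2+1=21
q^22  k|22↦φ(k): 1:1 2:1 11:10 22:10  a_22=22

14, 15, 16, 17, 18, 19, 20, 21, 22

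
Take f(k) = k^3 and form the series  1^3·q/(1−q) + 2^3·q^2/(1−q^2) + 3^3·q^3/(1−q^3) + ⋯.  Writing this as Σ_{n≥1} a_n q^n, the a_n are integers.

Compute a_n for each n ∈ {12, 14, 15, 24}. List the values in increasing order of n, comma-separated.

[q^12] f(1)=1,f(2)=8,f(3)=27,f(4)=64,f(6)=216,f(12)=1728 ⇒ 2044
[q^14] f(14)=2744,f(7)=343,f(2)=8,f(1)=1 ⇒ 3096
[q^15] f(1)=1,f(3)=27,f(5)=125,f(15)=3375 ⇒ 3528
q^24  k|24↦f(k): 24:13824 12:1728 8:512 6:216 4:64 3:27 2:8 1:1  a_24=16380

2044, 3096, 3528, 16380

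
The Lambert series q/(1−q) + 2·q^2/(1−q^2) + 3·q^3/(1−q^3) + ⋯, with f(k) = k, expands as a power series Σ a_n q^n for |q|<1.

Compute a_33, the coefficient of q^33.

[q^33] f(33)=33,f(11)=11,f(3)=3,f(1)=1 ⇒ 48

a_33 = 48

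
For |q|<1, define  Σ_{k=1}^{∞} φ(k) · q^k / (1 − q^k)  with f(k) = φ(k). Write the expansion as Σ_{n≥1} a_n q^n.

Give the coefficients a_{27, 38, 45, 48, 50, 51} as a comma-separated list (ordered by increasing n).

[q^27] φ(27)=18,φ(9)=6,φ(3)=2,φ(1)=1 ⇒ 27
[q^38] φ(38)=18,φ(19)=18,φ(2)=1,φ(1)=1 ⇒ 38
n=45: 45·1 15·3 9·5 5·9 3·15 1·45  φ→[24+8+6+4+2+1]=45
q^48  k|48↦φ(k): 1:1 2:1 3:2 4:2 6:2 8:4 12:4 16:8 24:8 48:16  a_48=48
q^50  k|50↦φ(k): 50:20 25:20 10:4 5:4 2:1 1:1  a_50=50
d|51:{1,3,17,51}  Σφ=1+2+16+32=51

27, 38, 45, 48, 50, 51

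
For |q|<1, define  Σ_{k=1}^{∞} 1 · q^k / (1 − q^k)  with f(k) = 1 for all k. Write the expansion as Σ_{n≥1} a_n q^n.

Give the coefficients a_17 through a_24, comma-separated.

q^17  k|17↦f(k): 17:1 1:1  a_17=2
q^18  k|18↦f(k): 18:1 9:1 6:1 3:1 2:1 1:1  a_18=6
[q^19] f(1)=1,f(19)=1 ⇒ 2
n=20: 20·1 10·2 5·4 4·5 2·10 1·20  f→[1+1+1+1+1+1]=6
q^21  k|21↦f(k): 21:1 7:1 3:1 1:1  a_21=4
n=22: 1·22 2·11 11·2 22·1  f→[1+1+1+1]=4
d|23:{23,1}  Σf=1+1=2
n=24: 24·1 12·2 8·3 6·4 4·6 3·8 2·12 1·24  f→[1+1+1+1+1+1+1+1]=8

2, 6, 2, 6, 4, 4, 2, 8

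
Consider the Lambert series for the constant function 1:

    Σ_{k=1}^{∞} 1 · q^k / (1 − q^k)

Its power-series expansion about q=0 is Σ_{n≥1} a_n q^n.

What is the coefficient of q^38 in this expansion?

a_38 = 4

q^38  k|38↦f(k): 38:1 19:1 2:1 1:1  a_38=4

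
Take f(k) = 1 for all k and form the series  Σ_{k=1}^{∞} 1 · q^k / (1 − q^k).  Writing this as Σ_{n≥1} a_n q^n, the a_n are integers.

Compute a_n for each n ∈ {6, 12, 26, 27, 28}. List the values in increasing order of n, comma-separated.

n=6: 6·1 3·2 2·3 1·6  f→[1+1+1+1]=4
n=12: 12·1 6·2 4·3 3·4 2·6 1·12  f→[1+1+1+1+1+1]=6
n=26: 1·26 2·13 13·2 26·1  f→[1+1+1+1]=4
[q^27] f(27)=1,f(9)=1,f(3)=1,f(1)=1 ⇒ 4
n=28: 28·1 14·2 7·4 4·7 2·14 1·28  f→[1+1+1+1+1+1]=6

4, 6, 4, 4, 6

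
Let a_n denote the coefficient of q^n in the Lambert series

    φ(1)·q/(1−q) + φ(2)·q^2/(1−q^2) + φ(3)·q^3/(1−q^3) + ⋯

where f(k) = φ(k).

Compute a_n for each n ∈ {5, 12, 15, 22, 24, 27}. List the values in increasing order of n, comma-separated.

d|5:{1,5}  Σφ=1+4=5
[q^12] φ(1)=1,φ(2)=1,φ(3)=2,φ(4)=2,φ(6)=2,φ(12)=4 ⇒ 12
d|15:{15,5,3,1}  Σφ=8+4+2+1=15
[q^22] φ(22)=10,φ(11)=10,φ(2)=1,φ(1)=1 ⇒ 22
[q^24] φ(24)=8,φ(12)=4,φ(8)=4,φ(6)=2,φ(4)=2,φ(3)=2,φ(2)=1,φ(1)=1 ⇒ 24
n=27: 27·1 9·3 3·9 1·27  φ→[18+6+2+1]=27

5, 12, 15, 22, 24, 27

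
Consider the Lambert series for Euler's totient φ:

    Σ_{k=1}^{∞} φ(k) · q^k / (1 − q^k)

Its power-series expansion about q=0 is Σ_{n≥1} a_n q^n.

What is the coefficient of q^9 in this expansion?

d|9:{1,3,9}  Σφ=1+2+6=9

a_9 = 9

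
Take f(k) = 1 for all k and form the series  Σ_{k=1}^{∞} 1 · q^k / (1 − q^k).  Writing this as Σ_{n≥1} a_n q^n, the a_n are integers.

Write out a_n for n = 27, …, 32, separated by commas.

d|27:{27,9,3,1}  Σf=1+1+1+1=4
d|28:{1,2,4,7,14,28}  Σf=1+1+1+1+1+1=6
q^29  k|29↦f(k): 29:1 1:1  a_29=2
d|30:{30,15,10,6,5,3,2,1}  Σf=1+1+1+1+1+1+1+1=8
q^31  k|31↦f(k): 1:1 31:1  a_31=2
n=32: 32·1 16·2 8·4 4·8 2·16 1·32  f→[1+1+1+1+1+1]=6

4, 6, 2, 8, 2, 6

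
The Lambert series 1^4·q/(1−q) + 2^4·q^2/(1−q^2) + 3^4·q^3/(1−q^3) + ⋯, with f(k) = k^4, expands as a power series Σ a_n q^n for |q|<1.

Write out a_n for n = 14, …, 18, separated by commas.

40834, 51332, 69905, 83522, 112931

q^14  k|14↦f(k): 14:38416 7:2401 2:16 1:1  a_14=40834
[q^15] f(1)=1,f(3)=81,f(5)=625,f(15)=50625 ⇒ 51332
q^16  k|16↦f(k): 1:1 2:16 4:256 8:4096 16:65536  a_16=69905
d|17:{1,17}  Σf=1+83521=83522
d|18:{18,9,6,3,2,1}  Σf=104976+6561+1296+81+16+1=112931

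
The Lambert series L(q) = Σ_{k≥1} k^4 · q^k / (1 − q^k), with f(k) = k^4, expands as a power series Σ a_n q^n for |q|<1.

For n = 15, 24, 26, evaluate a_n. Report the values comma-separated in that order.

d|15:{15,5,3,1}  Σf=50625+625+81+1=51332
d|24:{24,12,8,6,4,3,2,1}  Σf=331776+20736+4096+1296+256+81+16+1=358258
[q^26] f(1)=1,f(2)=16,f(13)=28561,f(26)=456976 ⇒ 485554

51332, 358258, 485554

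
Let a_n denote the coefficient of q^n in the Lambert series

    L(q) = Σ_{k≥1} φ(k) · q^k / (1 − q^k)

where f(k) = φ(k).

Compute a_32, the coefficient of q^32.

[q^32] φ(32)=16,φ(16)=8,φ(8)=4,φ(4)=2,φ(2)=1,φ(1)=1 ⇒ 32

a_32 = 32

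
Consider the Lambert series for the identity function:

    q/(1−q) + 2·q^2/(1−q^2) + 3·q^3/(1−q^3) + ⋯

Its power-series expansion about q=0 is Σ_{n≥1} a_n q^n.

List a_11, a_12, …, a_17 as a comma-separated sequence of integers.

12, 28, 14, 24, 24, 31, 18

q^11  k|11↦f(k): 11:11 1:1  a_11=12
[q^12] f(12)=12,f(6)=6,f(4)=4,f(3)=3,f(2)=2,f(1)=1 ⇒ 28
q^13  k|13↦f(k): 13:13 1:1  a_13=14
d|14:{14,7,2,1}  Σf=14+7+2+1=24
d|15:{15,5,3,1}  Σf=15+5+3+1=24
[q^16] f(16)=16,f(8)=8,f(4)=4,f(2)=2,f(1)=1 ⇒ 31
d|17:{17,1}  Σf=17+1=18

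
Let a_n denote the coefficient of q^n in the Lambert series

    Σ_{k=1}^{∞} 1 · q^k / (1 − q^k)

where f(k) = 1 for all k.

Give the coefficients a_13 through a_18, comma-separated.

2, 4, 4, 5, 2, 6

d|13:{1,13}  Σf=1+1=2
q^14  k|14↦f(k): 1:1 2:1 7:1 14:1  a_14=4
d|15:{15,5,3,1}  Σf=1+1+1+1=4
[q^16] f(16)=1,f(8)=1,f(4)=1,f(2)=1,f(1)=1 ⇒ 5
d|17:{1,17}  Σf=1+1=2
n=18: 1·18 2·9 3·6 6·3 9·2 18·1  f→[1+1+1+1+1+1]=6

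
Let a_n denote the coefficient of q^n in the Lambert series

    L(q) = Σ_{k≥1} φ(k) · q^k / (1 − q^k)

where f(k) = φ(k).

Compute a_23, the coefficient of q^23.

q^23  k|23↦φ(k): 23:22 1:1  a_23=23

a_23 = 23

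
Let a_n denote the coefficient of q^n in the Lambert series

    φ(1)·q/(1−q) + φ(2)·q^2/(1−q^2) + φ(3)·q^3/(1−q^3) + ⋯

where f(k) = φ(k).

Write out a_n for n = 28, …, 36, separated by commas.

d|28:{28,14,7,4,2,1}  Σφ=12+6+6+2+1+1=28
q^29  k|29↦φ(k): 29:28 1:1  a_29=29
[q^30] φ(30)=8,φ(15)=8,φ(10)=4,φ(6)=2,φ(5)=4,φ(3)=2,φ(2)=1,φ(1)=1 ⇒ 30
n=31: 31·1 1·31  φ→[30+1]=31
n=32: 1·32 2·16 4·8 8·4 16·2 32·1  φ→[1+1+2+4+8+16]=32
d|33:{1,3,11,33}  Σφ=1+2+10+20=33
n=34: 1·34 2·17 17·2 34·1  φ→[1+1+16+16]=34
n=35: 1·35 5·7 7·5 35·1  φ→[1+4+6+24]=35
n=36: 1·36 2·18 3·12 4·9 6·6 9·4 12·3 18·2 36·1  φ→[1+1+2+2+2+6+4+6+12]=36

28, 29, 30, 31, 32, 33, 34, 35, 36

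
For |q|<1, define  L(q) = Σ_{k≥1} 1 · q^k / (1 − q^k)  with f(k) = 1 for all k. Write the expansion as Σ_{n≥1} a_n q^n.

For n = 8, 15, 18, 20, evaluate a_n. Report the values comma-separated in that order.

[q^8] f(1)=1,f(2)=1,f(4)=1,f(8)=1 ⇒ 4
[q^15] f(1)=1,f(3)=1,f(5)=1,f(15)=1 ⇒ 4
[q^18] f(1)=1,f(2)=1,f(3)=1,f(6)=1,f(9)=1,f(18)=1 ⇒ 6
[q^20] f(1)=1,f(2)=1,f(4)=1,f(5)=1,f(10)=1,f(20)=1 ⇒ 6

4, 4, 6, 6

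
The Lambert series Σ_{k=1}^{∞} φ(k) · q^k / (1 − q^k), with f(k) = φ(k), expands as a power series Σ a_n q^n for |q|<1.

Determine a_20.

q^20  k|20↦φ(k): 1:1 2:1 4:2 5:4 10:4 20:8  a_20=20

a_20 = 20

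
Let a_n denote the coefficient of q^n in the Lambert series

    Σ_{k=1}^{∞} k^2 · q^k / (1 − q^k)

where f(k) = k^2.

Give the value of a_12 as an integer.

a_12 = 210

d|12:{1,2,3,4,6,12}  Σf=1+4+9+16+36+144=210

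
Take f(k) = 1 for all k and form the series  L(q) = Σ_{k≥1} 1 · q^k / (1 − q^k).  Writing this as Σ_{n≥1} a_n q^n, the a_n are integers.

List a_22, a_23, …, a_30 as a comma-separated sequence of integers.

[q^22] f(1)=1,f(2)=1,f(11)=1,f(22)=1 ⇒ 4
n=23: 23·1 1·23  f→[1+1]=2
n=24: 24·1 12·2 8·3 6·4 4·6 3·8 2·12 1·24  f→[1+1+1+1+1+1+1+1]=8
[q^25] f(1)=1,f(5)=1,f(25)=1 ⇒ 3
n=26: 26·1 13·2 2·13 1·26  f→[1+1+1+1]=4
d|27:{1,3,9,27}  Σf=1+1+1+1=4
[q^28] f(1)=1,f(2)=1,f(4)=1,f(7)=1,f(14)=1,f(28)=1 ⇒ 6
[q^29] f(1)=1,f(29)=1 ⇒ 2
q^30  k|30↦f(k): 30:1 15:1 10:1 6:1 5:1 3:1 2:1 1:1  a_30=8

4, 2, 8, 3, 4, 4, 6, 2, 8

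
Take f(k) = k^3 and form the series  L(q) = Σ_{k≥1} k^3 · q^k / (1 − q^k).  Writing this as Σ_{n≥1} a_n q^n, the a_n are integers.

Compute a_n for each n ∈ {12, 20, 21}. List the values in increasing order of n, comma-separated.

2044, 9198, 9632

q^12  k|12↦f(k): 1:1 2:8 3:27 4:64 6:216 12:1728  a_12=2044
[q^20] f(1)=1,f(2)=8,f(4)=64,f(5)=125,f(10)=1000,f(20)=8000 ⇒ 9198
d|21:{1,3,7,21}  Σf=1+27+343+9261=9632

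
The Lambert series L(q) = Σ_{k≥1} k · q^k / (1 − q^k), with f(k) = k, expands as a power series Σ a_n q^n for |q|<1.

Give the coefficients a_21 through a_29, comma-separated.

[q^21] f(21)=21,f(7)=7,f(3)=3,f(1)=1 ⇒ 32
[q^22] f(1)=1,f(2)=2,f(11)=11,f(22)=22 ⇒ 36
n=23: 1·23 23·1  f→[1+23]=24
[q^24] f(1)=1,f(2)=2,f(3)=3,f(4)=4,f(6)=6,f(8)=8,f(12)=12,f(24)=24 ⇒ 60
n=25: 1·25 5·5 25·1  f→[1+5+25]=31
[q^26] f(1)=1,f(2)=2,f(13)=13,f(26)=26 ⇒ 42
[q^27] f(1)=1,f(3)=3,f(9)=9,f(27)=27 ⇒ 40
n=28: 1·28 2·14 4·7 7·4 14·2 28·1  f→[1+2+4+7+14+28]=56
[q^29] f(1)=1,f(29)=29 ⇒ 30

32, 36, 24, 60, 31, 42, 40, 56, 30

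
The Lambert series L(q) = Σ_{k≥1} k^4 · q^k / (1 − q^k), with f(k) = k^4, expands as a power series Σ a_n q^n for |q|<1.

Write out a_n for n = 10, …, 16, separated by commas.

10642, 14642, 22386, 28562, 40834, 51332, 69905

d|10:{1,2,5,10}  Σf=1+16+625+10000=10642
n=11: 1·11 11·1  f→[1+14641]=14642
d|12:{12,6,4,3,2,1}  Σf=20736+1296+256+81+16+1=22386
n=13: 1·13 13·1  f→[1+28561]=28562
d|14:{14,7,2,1}  Σf=38416+2401+16+1=40834
q^15  k|15↦f(k): 1:1 3:81 5:625 15:50625  a_15=51332
n=16: 1·16 2·8 4·4 8·2 16·1  f→[1+16+256+4096+65536]=69905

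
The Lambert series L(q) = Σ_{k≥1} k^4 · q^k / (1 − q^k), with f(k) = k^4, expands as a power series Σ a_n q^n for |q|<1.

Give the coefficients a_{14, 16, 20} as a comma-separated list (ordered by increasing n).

[q^14] f(1)=1,f(2)=16,f(7)=2401,f(14)=38416 ⇒ 40834
[q^16] f(16)=65536,f(8)=4096,f(4)=256,f(2)=16,f(1)=1 ⇒ 69905
q^20  k|20↦f(k): 20:160000 10:10000 5:625 4:256 2:16 1:1  a_20=170898

40834, 69905, 170898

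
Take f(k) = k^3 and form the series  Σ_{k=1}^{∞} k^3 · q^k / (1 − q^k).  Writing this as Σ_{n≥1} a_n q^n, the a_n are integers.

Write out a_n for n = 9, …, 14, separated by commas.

757, 1134, 1332, 2044, 2198, 3096

n=9: 9·1 3·3 1·9  f→[729+27+1]=757
q^10  k|10↦f(k): 1:1 2:8 5:125 10:1000  a_10=1134
n=11: 1·11 11·1  f→[1+1331]=1332
n=12: 1·12 2·6 3·4 4·3 6·2 12·1  f→[1+8+27+64+216+1728]=2044
n=13: 13·1 1·13  f→[2197+1]=2198
d|14:{14,7,2,1}  Σf=2744+343+8+1=3096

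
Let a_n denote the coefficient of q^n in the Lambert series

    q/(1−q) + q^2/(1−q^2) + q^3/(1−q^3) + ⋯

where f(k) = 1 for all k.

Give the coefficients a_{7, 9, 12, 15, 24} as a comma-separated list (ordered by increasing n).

[q^7] f(7)=1,f(1)=1 ⇒ 2
n=9: 1·9 3·3 9·1  f→[1+1+1]=3
[q^12] f(1)=1,f(2)=1,f(3)=1,f(4)=1,f(6)=1,f(12)=1 ⇒ 6
[q^15] f(15)=1,f(5)=1,f(3)=1,f(1)=1 ⇒ 4
d|24:{24,12,8,6,4,3,2,1}  Σf=1+1+1+1+1+1+1+1=8

2, 3, 6, 4, 8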